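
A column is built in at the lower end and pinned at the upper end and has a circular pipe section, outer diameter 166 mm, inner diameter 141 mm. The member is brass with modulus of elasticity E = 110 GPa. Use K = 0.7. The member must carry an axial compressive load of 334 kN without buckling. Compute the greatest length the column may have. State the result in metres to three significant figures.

d_o = 166 mm, d_i = 141 mm
I = π(d_o⁴ − d_i⁴)/64 = π(166⁴ − 141.0⁴)/64 = 1.787×10^7 mm⁴
I = 1.787×10^-5 m⁴
At the buckling limit P_cr = P = 3.340×10^5 N
From P_cr = π²EI/(K·L)²:  L = (1/K)·√(π²EI/P_cr) = (1/0.7)·√(π²×1.10×10^11×1.787×10^-5/3.340×10^5)
L = 10.9 m

L_max ≈ 10.9 m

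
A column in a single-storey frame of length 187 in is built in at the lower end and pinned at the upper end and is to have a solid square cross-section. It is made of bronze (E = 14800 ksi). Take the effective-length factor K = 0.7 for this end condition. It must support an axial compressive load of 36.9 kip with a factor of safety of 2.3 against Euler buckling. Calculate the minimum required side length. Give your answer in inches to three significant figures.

a ≈ 3.31 in

Required P_cr = n·P = 2.3 × 36.9 = 84.87 kip
L_e = K·L = 0.7 × 187 = 130.9 in
Required I = P_cr·L_e²/(π²E) = 8.487×10^4 × 130.9² / (π² × 1.48×10^7) = 9.956 in⁴
Solid square: I = a⁴/12  ⇒  a = (12I)^(1/4) = (12×9.956)^(1/4) = 3.31 in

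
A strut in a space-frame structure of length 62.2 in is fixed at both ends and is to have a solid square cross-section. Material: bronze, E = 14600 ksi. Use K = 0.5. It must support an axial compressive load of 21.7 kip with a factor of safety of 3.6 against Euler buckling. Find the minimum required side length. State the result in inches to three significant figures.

a ≈ 1.58 in

Required P_cr = n·P = 3.6 × 21.7 = 78.12 kip
L_e = K·L = 0.5 × 62.2 = 31.10 in
Required I = P_cr·L_e²/(π²E) = 7.812×10^4 × 31.10² / (π² × 1.46×10^7) = 0.5244 in⁴
Solid square: I = a⁴/12  ⇒  a = (12I)^(1/4) = (12×0.5244)^(1/4) = 1.58 in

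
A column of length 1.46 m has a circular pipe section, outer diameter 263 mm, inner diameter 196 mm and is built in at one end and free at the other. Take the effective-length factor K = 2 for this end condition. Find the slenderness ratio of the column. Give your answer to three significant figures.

d_o = 263 mm, d_i = 196 mm
I = π(d_o⁴ − d_i⁴)/64 = π(263⁴ − 196.0⁴)/64 = 1.624×10^8 mm⁴
A = 2.415×10^4 mm²;  r_min = √(I/A) = √(1.624×10^8/2.415×10^4) = 82.00 mm
L_e = K·L = 2 × 1.46 m = 2.920 m = 2920.0 mm
λ = L_e / r_min = 2920.0 / 82.00 = 35.6

λ ≈ 35.6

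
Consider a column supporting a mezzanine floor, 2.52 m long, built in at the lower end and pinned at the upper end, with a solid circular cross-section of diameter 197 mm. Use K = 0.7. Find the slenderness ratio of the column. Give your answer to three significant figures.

I = πd⁴/64 = π×197⁴/64 = 7.393×10^7 mm⁴
A = 3.048×10^4 mm²;  r_min = √(I/A) = √(7.393×10^7/3.048×10^4) = 49.25 mm
L_e = K·L = 0.7 × 2.52 m = 1.764 m = 1764.0 mm
λ = L_e / r_min = 1764.0 / 49.25 = 35.8

λ ≈ 35.8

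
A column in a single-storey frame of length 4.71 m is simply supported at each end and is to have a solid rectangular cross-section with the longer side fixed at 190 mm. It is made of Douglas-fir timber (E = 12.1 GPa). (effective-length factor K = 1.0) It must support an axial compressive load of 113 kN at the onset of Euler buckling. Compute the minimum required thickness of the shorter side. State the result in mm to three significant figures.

b ≈ 110 mm

L_e = K·L = 1 × 4.71 = 4.710 m
Required I = P_cr·L_e²/(π²E) = 1.130×10^5 × 4.710² / (π² × 1.21×10^10) = 2.099×10^-5 m⁴
I_req = 2.099×10^7 mm⁴
Rectangle, weak axis: I_min = h·b³/12 with h = 190 mm fixed  ⇒  b = (12I/h)^(1/3) = 110 mm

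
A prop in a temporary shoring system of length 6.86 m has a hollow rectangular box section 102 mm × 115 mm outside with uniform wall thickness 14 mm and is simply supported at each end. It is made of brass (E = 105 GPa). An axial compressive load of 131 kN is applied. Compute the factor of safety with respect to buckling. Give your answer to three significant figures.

n ≈ 1.22

Inner dimensions: h_i = 115 − 2×14 = 87.00 mm, b_i = 102 − 2×14 = 74.00 mm
Weak-axis I_min = (h_o·b_o³ − h_i·b_i³)/12 with b_o = 102, b_i = 74.00 mm (shorter outer/inner sides).
I_min = (115×102³ − 87.00×74.00³)/12 = 7.232×10^6 mm⁴
I = 7.232×10^6 mm⁴ = 7.232×10^-6 m⁴
Effective length L_e = K·L = 1 × 6.86 = 6.860 m
P_cr = π²EI / L_e² = π² × 105×10⁹ × 7.232×10^-6 / 6.860² = 1.593×10^5 N
Factor of safety n = P_cr / P = 159.26 / 131 = 1.22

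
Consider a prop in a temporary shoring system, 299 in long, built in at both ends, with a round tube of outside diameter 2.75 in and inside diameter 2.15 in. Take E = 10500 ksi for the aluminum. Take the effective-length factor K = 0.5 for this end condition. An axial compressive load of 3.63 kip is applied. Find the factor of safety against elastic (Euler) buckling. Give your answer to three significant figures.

n ≈ 2.25

d_o = 2.75 in, d_i = 2.15 in
I = π(d_o⁴ − d_i⁴)/64 = π(2.75⁴ − 2.150⁴)/64 = 1.759 in⁴
Effective length L_e = K·L = 0.5 × 299 = 149.5 in
P_cr = π²EI / L_e² = π² × 10500×10³ × 1.759 / 149.5² = 8.154×10^3 lb
Factor of safety n = P_cr / P = 8.1536 / 3.63 = 2.25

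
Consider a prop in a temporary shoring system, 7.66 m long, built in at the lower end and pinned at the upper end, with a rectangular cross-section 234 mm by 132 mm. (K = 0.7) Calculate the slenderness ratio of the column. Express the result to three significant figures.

λ ≈ 141

For a rectangle r_min = b/√12 = 132/√12 = 38.11 mm
L_e = K·L = 0.7 × 7.66 m = 5.362 m = 5362.0 mm
λ = L_e / r_min = 5362.0 / 38.11 = 141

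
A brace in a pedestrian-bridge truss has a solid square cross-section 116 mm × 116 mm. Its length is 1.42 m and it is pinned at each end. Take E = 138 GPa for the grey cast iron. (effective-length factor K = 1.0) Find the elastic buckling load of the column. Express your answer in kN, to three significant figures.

P_cr ≈ 10200 kN

I = a⁴/12 = 116⁴/12 = 1.509×10^7 mm⁴
I = 1.509×10^7 mm⁴ = 1.509×10^-5 m⁴
Effective length L_e = K·L = 1 × 1.42 = 1.420 m
P_cr = π²EI / L_e² = π² × 138×10⁹ × 1.509×10^-5 / 1.420² = 1.019×10^7 N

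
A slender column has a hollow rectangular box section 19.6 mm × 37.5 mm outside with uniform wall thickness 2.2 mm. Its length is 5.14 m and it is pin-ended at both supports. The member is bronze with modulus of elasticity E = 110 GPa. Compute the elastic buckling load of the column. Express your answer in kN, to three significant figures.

P_cr ≈ 0.569 kN

Inner dimensions: h_i = 37.5 − 2×2.2 = 33.10 mm, b_i = 19.6 − 2×2.2 = 15.20 mm
Weak-axis I_min = (h_o·b_o³ − h_i·b_i³)/12 with b_o = 19.6, b_i = 15.20 mm (shorter outer/inner sides).
I_min = (37.5×19.6³ − 33.10×15.20³)/12 = 1.384×10^4 mm⁴
I = 1.384×10^4 mm⁴ = 1.384×10^-8 m⁴
Effective length L_e = K·L = 1 × 5.14 = 5.140 m
P_cr = π²EI / L_e² = π² × 110×10⁹ × 1.384×10^-8 / 5.140² = 568.9 N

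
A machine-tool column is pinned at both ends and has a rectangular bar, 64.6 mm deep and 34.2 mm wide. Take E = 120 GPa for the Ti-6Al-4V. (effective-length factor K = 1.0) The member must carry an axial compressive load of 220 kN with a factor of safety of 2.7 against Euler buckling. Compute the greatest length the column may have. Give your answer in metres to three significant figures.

L_max ≈ 0.655 m

Buckling occurs about the weak axis: I_min = h·b³/12 with b = 34.2 mm (the shorter side).
I_min = 64.6×34.2³/12 = 2.153×10^5 mm⁴
I = 2.153×10^-7 m⁴
Required critical load P_cr = n·P = 2.7 × 220 = 594.0 kN = 5.940×10^5 N
From P_cr = π²EI/(K·L)²:  L = (1/K)·√(π²EI/P_cr) = (1/1)·√(π²×1.20×10^11×2.153×10^-7/5.940×10^5)
L = 0.655 m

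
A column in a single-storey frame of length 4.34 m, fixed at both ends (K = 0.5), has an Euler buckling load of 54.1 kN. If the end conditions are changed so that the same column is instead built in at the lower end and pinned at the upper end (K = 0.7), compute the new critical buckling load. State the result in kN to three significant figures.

P_cr ∝ 1/K², so P_cr,new = P_cr,old × (K_old/K_new)² = 54.1 × (0.5/0.7)²
= 54.1 × 0.5102 = 27.6 kN

P_cr ≈ 27.6 kN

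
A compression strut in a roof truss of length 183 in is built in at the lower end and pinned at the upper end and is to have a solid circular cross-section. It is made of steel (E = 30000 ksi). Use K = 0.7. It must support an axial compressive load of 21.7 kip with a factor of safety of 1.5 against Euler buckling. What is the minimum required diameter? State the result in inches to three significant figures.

d ≈ 2.46 in

Required P_cr = n·P = 1.5 × 21.7 = 32.55 kip
L_e = K·L = 0.7 × 183 = 128.1 in
Required I = P_cr·L_e²/(π²E) = 3.255×10^4 × 128.1² / (π² × 3.00×10^7) = 1.804 in⁴
Solid circle: I = πd⁴/64  ⇒  d = (64I/π)^(1/4) = (64×1.804/π)^(1/4) = 2.46 in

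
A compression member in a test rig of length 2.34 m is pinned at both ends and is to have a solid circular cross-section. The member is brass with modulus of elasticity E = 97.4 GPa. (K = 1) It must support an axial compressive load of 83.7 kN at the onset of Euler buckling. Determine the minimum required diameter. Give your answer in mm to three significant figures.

L_e = K·L = 1 × 2.34 = 2.340 m
Required I = P_cr·L_e²/(π²E) = 8.370×10^4 × 2.340² / (π² × 9.74×10^10) = 4.768×10^-7 m⁴
I_req = 4.768×10^5 mm⁴
Solid circle: I = πd⁴/64  ⇒  d = (64I/π)^(1/4) = (64×4.768×10^5/π)^(1/4) = 55.8 mm

d ≈ 55.8 mm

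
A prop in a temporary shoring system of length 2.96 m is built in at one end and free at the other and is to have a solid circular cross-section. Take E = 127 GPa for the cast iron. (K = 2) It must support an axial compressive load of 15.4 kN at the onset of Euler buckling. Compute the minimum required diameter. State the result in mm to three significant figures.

d ≈ 54.4 mm

L_e = K·L = 2 × 2.96 = 5.920 m
Required I = P_cr·L_e²/(π²E) = 1.540×10^4 × 5.920² / (π² × 1.27×10^11) = 4.306×10^-7 m⁴
I_req = 4.306×10^5 mm⁴
Solid circle: I = πd⁴/64  ⇒  d = (64I/π)^(1/4) = (64×4.306×10^5/π)^(1/4) = 54.4 mm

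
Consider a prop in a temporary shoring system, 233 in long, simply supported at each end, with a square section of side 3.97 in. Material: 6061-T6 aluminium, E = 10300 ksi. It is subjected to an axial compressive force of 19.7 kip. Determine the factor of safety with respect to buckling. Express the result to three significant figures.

n ≈ 1.97

I = a⁴/12 = 3.97⁴/12 = 20.70 in⁴
Effective length L_e = K·L = 1 × 233 = 233.0 in
P_cr = π²EI / L_e² = π² × 10300×10³ × 20.70 / 233.0² = 3.876×10^4 lb
Factor of safety n = P_cr / P = 38.762 / 19.7 = 1.97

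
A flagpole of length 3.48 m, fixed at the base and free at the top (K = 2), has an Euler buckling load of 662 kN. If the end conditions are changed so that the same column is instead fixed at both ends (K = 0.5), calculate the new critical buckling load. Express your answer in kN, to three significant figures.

P_cr ≈ 10600 kN

P_cr ∝ 1/K², so P_cr,new = P_cr,old × (K_old/K_new)² = 662 × (2/0.5)²
= 662 × 16.00 = 10600 kN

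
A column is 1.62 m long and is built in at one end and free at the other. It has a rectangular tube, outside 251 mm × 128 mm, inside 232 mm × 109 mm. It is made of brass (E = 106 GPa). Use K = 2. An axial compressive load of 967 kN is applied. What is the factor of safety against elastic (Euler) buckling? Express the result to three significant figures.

n ≈ 1.94

Weak-axis I_min = (h_o·b_o³ − h_i·b_i³)/12 with b_o = 128, b_i = 109.0 mm (shorter outer/inner sides).
I_min = (251×128³ − 232.0×109.0³)/12 = 1.883×10^7 mm⁴
I = 1.883×10^7 mm⁴ = 1.883×10^-5 m⁴
Effective length L_e = K·L = 2 × 1.62 = 3.240 m
P_cr = π²EI / L_e² = π² × 106×10⁹ × 1.883×10^-5 / 3.240² = 1.876×10^6 N
Factor of safety n = P_cr / P = 1876.4 / 967 = 1.94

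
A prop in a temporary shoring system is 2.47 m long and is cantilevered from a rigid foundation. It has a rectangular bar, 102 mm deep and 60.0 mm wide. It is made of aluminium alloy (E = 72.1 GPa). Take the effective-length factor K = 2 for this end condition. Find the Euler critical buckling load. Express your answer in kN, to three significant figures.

Buckling occurs about the weak axis: I_min = h·b³/12 with b = 60.0 mm (the shorter side).
I_min = 102×60.0³/12 = 1.836×10^6 mm⁴
I = 1.836×10^6 mm⁴ = 1.836×10^-6 m⁴
Effective length L_e = K·L = 2 × 2.47 = 4.940 m
P_cr = π²EI / L_e² = π² × 72.1×10⁹ × 1.836×10^-6 / 4.940² = 5.354×10^4 N

P_cr ≈ 53.5 kN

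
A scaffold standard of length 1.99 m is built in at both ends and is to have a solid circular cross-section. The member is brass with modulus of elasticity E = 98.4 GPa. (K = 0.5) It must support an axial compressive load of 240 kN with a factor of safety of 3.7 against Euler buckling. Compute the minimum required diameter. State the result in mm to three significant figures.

d ≈ 65.5 mm

Required P_cr = n·P = 3.7 × 240 = 888.0 kN
L_e = K·L = 0.5 × 1.99 = 0.9950 m
Required I = P_cr·L_e²/(π²E) = 8.880×10^5 × 0.9950² / (π² × 9.84×10^10) = 9.052×10^-7 m⁴
I_req = 9.052×10^5 mm⁴
Solid circle: I = πd⁴/64  ⇒  d = (64I/π)^(1/4) = (64×9.052×10^5/π)^(1/4) = 65.5 mm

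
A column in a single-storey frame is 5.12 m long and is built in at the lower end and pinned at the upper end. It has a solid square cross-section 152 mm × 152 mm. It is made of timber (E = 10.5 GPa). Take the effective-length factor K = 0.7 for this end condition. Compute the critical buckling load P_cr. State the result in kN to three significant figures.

P_cr ≈ 359 kN

I = a⁴/12 = 152⁴/12 = 4.448×10^7 mm⁴
I = 4.448×10^7 mm⁴ = 4.448×10^-5 m⁴
Effective length L_e = K·L = 0.7 × 5.12 = 3.584 m
P_cr = π²EI / L_e² = π² × 10.5×10⁹ × 4.448×10^-5 / 3.584² = 3.589×10^5 N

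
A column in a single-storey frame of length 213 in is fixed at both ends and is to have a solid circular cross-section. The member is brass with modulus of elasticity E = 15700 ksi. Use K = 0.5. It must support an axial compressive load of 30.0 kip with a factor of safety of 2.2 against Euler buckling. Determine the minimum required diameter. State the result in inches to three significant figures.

Required P_cr = n·P = 2.2 × 30.0 = 66.00 kip
L_e = K·L = 0.5 × 213 = 106.5 in
Required I = P_cr·L_e²/(π²E) = 6.600×10^4 × 106.5² / (π² × 1.57×10^7) = 4.831 in⁴
Solid circle: I = πd⁴/64  ⇒  d = (64I/π)^(1/4) = (64×4.831/π)^(1/4) = 3.15 in

d ≈ 3.15 in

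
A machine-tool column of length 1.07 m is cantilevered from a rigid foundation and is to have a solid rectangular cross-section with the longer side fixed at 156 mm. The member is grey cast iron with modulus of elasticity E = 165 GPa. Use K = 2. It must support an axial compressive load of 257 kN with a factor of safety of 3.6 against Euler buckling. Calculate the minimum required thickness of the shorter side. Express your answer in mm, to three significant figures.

Required P_cr = n·P = 3.6 × 257 = 925.2 kN
L_e = K·L = 2 × 1.07 = 2.140 m
Required I = P_cr·L_e²/(π²E) = 9.252×10^5 × 2.140² / (π² × 1.65×10^11) = 2.602×10^-6 m⁴
I_req = 2.602×10^6 mm⁴
Rectangle, weak axis: I_min = h·b³/12 with h = 156 mm fixed  ⇒  b = (12I/h)^(1/3) = 58.5 mm

b ≈ 58.5 mm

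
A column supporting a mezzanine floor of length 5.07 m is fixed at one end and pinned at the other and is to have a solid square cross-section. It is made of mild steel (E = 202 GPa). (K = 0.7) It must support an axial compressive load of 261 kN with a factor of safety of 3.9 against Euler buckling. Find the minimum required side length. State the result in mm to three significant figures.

a ≈ 93.7 mm

Required P_cr = n·P = 3.9 × 261 = 1018 kN
L_e = K·L = 0.7 × 5.07 = 3.549 m
Required I = P_cr·L_e²/(π²E) = 1.018×10^6 × 3.549² / (π² × 2.02×10^11) = 6.431×10^-6 m⁴
I_req = 6.431×10^6 mm⁴
Solid square: I = a⁴/12  ⇒  a = (12I)^(1/4) = (12×6.431×10^6)^(1/4) = 93.7 mm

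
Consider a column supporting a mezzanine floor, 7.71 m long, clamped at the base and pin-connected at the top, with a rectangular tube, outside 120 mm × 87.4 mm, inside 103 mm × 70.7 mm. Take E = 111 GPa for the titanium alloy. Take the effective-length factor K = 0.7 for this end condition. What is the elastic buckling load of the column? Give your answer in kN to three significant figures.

P_cr ≈ 137 kN

Weak-axis I_min = (h_o·b_o³ − h_i·b_i³)/12 with b_o = 87.4, b_i = 70.70 mm (shorter outer/inner sides).
I_min = (120×87.4³ − 103.0×70.70³)/12 = 3.643×10^6 mm⁴
I = 3.643×10^6 mm⁴ = 3.643×10^-6 m⁴
Effective length L_e = K·L = 0.7 × 7.71 = 5.397 m
P_cr = π²EI / L_e² = π² × 111×10⁹ × 3.643×10^-6 / 5.397² = 1.370×10^5 N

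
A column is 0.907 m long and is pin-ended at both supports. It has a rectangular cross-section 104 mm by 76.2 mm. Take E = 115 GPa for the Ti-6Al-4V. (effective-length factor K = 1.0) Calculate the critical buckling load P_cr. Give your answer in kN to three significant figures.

Buckling occurs about the weak axis: I_min = h·b³/12 with b = 76.2 mm (the shorter side).
I_min = 104×76.2³/12 = 3.835×10^6 mm⁴
I = 3.835×10^6 mm⁴ = 3.835×10^-6 m⁴
Effective length L_e = K·L = 1 × 0.907 = 0.9070 m
P_cr = π²EI / L_e² = π² × 115×10⁹ × 3.835×10^-6 / 0.9070² = 5.291×10^6 N

P_cr ≈ 5290 kN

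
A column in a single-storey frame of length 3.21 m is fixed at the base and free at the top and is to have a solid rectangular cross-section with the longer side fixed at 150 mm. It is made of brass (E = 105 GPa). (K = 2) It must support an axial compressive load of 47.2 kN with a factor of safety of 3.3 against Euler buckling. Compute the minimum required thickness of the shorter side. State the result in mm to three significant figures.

b ≈ 79.1 mm

Required P_cr = n·P = 3.3 × 47.2 = 155.8 kN
L_e = K·L = 2 × 3.21 = 6.420 m
Required I = P_cr·L_e²/(π²E) = 1.558×10^5 × 6.420² / (π² × 1.05×10^11) = 6.195×10^-6 m⁴
I_req = 6.195×10^6 mm⁴
Rectangle, weak axis: I_min = h·b³/12 with h = 150 mm fixed  ⇒  b = (12I/h)^(1/3) = 79.1 mm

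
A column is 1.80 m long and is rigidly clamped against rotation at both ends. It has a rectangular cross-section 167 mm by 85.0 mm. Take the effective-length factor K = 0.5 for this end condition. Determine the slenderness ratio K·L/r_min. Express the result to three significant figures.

λ ≈ 36.7

Buckling occurs about the weak axis: I_min = h·b³/12 with b = 85.0 mm (the shorter side).
I_min = 167×85.0³/12 = 8.547×10^6 mm⁴
A = 1.419×10^4 mm²;  r_min = √(I/A) = √(8.547×10^6/1.419×10^4) = 24.54 mm
L_e = K·L = 0.5 × 1.80 m = 0.9000 m = 900.00 mm
λ = L_e / r_min = 900.00 / 24.54 = 36.7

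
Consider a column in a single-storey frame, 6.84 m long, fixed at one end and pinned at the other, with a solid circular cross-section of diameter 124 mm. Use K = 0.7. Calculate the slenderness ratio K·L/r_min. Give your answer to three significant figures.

λ ≈ 154

I = πd⁴/64 = π×124⁴/64 = 1.161×10^7 mm⁴
A = 1.208×10^4 mm²;  r_min = √(I/A) = √(1.161×10^7/1.208×10^4) = 31.00 mm
L_e = K·L = 0.7 × 6.84 m = 4.788 m = 4788.0 mm
λ = L_e / r_min = 4788.0 / 31.00 = 154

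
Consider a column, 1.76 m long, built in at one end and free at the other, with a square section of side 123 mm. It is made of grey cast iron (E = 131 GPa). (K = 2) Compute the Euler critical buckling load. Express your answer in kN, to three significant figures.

P_cr ≈ 1990 kN

I = a⁴/12 = 123⁴/12 = 1.907×10^7 mm⁴
I = 1.907×10^7 mm⁴ = 1.907×10^-5 m⁴
Effective length L_e = K·L = 2 × 1.76 = 3.520 m
P_cr = π²EI / L_e² = π² × 131×10⁹ × 1.907×10^-5 / 3.520² = 1.990×10^6 N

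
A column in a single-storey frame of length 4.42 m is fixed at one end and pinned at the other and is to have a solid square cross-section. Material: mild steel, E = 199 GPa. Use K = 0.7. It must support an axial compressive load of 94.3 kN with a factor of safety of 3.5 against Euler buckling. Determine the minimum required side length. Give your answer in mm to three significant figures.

Required P_cr = n·P = 3.5 × 94.3 = 330.0 kN
L_e = K·L = 0.7 × 4.42 = 3.094 m
Required I = P_cr·L_e²/(π²E) = 3.300×10^5 × 3.094² / (π² × 1.99×10^11) = 1.609×10^-6 m⁴
I_req = 1.609×10^6 mm⁴
Solid square: I = a⁴/12  ⇒  a = (12I)^(1/4) = (12×1.609×10^6)^(1/4) = 66.3 mm

a ≈ 66.3 mm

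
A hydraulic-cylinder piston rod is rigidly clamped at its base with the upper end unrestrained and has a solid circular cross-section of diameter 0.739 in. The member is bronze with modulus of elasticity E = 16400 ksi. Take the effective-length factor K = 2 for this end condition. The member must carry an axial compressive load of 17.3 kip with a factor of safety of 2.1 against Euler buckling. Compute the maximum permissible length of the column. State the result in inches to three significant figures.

L_max ≈ 4.04 in

I = πd⁴/64 = π×0.739⁴/64 = 1.464×10^-2 in⁴
Required critical load P_cr = n·P = 2.1 × 17.3 = 36.33 kip = 3.633×10^4 lb
From P_cr = π²EI/(K·L)²:  L = (1/K)·√(π²EI/P_cr) = (1/2)·√(π²×1.64×10^7×1.464×10^-2/3.633×10^4)
L = 4.04 in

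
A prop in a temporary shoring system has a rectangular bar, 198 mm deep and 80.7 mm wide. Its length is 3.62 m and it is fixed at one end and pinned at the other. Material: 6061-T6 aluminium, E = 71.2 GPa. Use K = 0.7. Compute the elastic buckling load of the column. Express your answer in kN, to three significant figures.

P_cr ≈ 949 kN

Buckling occurs about the weak axis: I_min = h·b³/12 with b = 80.7 mm (the shorter side).
I_min = 198×80.7³/12 = 8.672×10^6 mm⁴
I = 8.672×10^6 mm⁴ = 8.672×10^-6 m⁴
Effective length L_e = K·L = 0.7 × 3.62 = 2.534 m
P_cr = π²EI / L_e² = π² × 71.2×10⁹ × 8.672×10^-6 / 2.534² = 9.490×10^5 N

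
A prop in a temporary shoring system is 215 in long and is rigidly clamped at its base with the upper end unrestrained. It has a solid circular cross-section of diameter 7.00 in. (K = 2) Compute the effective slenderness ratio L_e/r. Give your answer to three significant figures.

I = πd⁴/64 = π×7.00⁴/64 = 117.9 in⁴
A = 38.48 in²;  r_min = √(I/A) = √(117.9/38.48) = 1.750 in
L_e = K·L = 2 × 215 = 430.0 in
λ = L_e / r_min = 430.00 / 1.750 = 246

λ ≈ 246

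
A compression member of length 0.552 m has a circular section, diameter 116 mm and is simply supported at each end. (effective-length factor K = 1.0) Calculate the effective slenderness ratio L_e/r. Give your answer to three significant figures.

For a solid circle r = d/4 = 116/4 = 29.00 mm
L_e = K·L = 1 × 0.552 m = 0.5520 m = 552.00 mm
λ = L_e / r_min = 552.00 / 29.00 = 19.0

λ ≈ 19.0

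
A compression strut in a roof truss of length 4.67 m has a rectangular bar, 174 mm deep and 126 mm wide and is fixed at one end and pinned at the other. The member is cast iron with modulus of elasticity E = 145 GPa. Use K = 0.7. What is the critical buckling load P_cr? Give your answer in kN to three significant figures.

Buckling occurs about the weak axis: I_min = h·b³/12 with b = 126 mm (the shorter side).
I_min = 174×126³/12 = 2.901×10^7 mm⁴
I = 2.901×10^7 mm⁴ = 2.901×10^-5 m⁴
Effective length L_e = K·L = 0.7 × 4.67 = 3.269 m
P_cr = π²EI / L_e² = π² × 145×10⁹ × 2.901×10^-5 / 3.269² = 3.884×10^6 N

P_cr ≈ 3880 kN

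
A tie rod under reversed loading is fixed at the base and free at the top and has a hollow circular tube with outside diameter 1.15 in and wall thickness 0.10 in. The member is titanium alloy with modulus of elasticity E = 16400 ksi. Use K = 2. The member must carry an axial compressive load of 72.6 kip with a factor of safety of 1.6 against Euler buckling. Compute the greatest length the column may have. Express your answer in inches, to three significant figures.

Inner diameter d_i = 1.15 − 2×0.10 = 0.9500 in
I = π(d_o⁴ − d_i⁴)/64 = π(1.15⁴ − 0.9500⁴)/64 = 4.587×10^-2 in⁴
Required critical load P_cr = n·P = 1.6 × 72.6 = 116.2 kip = 1.162×10^5 lb
From P_cr = π²EI/(K·L)²:  L = (1/K)·√(π²EI/P_cr) = (1/2)·√(π²×1.64×10^7×4.587×10^-2/1.162×10^5)
L = 4.00 in

L_max ≈ 4.00 in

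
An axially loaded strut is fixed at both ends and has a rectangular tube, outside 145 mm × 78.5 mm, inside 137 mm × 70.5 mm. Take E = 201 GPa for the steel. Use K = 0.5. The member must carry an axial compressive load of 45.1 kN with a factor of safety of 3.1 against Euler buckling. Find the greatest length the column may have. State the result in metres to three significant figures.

Weak-axis I_min = (h_o·b_o³ − h_i·b_i³)/12 with b_o = 78.5, b_i = 70.50 mm (shorter outer/inner sides).
I_min = (145×78.5³ − 137.0×70.50³)/12 = 1.845×10^6 mm⁴
I = 1.845×10^-6 m⁴
Required critical load P_cr = n·P = 3.1 × 45.1 = 139.8 kN = 1.398×10^5 N
From P_cr = π²EI/(K·L)²:  L = (1/K)·√(π²EI/P_cr) = (1/0.5)·√(π²×2.01×10^11×1.845×10^-6/1.398×10^5)
L = 10.2 m

L_max ≈ 10.2 m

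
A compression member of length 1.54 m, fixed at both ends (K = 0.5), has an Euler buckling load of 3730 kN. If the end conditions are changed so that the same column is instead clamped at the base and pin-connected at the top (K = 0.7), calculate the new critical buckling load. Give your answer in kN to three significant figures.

P_cr ∝ 1/K², so P_cr,new = P_cr,old × (K_old/K_new)² = 3730 × (0.5/0.7)²
= 3730 × 0.5102 = 1900 kN

P_cr ≈ 1900 kN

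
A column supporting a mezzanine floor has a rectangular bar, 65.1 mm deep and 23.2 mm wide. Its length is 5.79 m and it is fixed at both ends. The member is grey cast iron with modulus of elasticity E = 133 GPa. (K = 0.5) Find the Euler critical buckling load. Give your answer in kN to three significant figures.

Buckling occurs about the weak axis: I_min = h·b³/12 with b = 23.2 mm (the shorter side).
I_min = 65.1×23.2³/12 = 6.774×10^4 mm⁴
I = 6.774×10^4 mm⁴ = 6.774×10^-8 m⁴
Effective length L_e = K·L = 0.5 × 5.79 = 2.895 m
P_cr = π²EI / L_e² = π² × 133×10⁹ × 6.774×10^-8 / 2.895² = 1.061×10^4 N

P_cr ≈ 10.6 kN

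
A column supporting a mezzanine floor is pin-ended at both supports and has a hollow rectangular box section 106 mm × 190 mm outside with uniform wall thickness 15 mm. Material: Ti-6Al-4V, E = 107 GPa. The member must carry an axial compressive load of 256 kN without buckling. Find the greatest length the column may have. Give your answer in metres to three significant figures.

L_max ≈ 7.32 m

Inner dimensions: h_i = 190 − 2×15 = 160.0 mm, b_i = 106 − 2×15 = 76.00 mm
Weak-axis I_min = (h_o·b_o³ − h_i·b_i³)/12 with b_o = 106, b_i = 76.00 mm (shorter outer/inner sides).
I_min = (190×106³ − 160.0×76.00³)/12 = 1.300×10^7 mm⁴
I = 1.300×10^-5 m⁴
At the buckling limit P_cr = P = 2.560×10^5 N
From P_cr = π²EI/(K·L)²:  L = (1/K)·√(π²EI/P_cr) = (1/1)·√(π²×1.07×10^11×1.300×10^-5/2.560×10^5)
L = 7.32 m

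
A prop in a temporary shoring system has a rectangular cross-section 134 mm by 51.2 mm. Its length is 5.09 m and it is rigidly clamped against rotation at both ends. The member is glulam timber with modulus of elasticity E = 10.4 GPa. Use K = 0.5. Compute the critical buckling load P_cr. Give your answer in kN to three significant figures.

Buckling occurs about the weak axis: I_min = h·b³/12 with b = 51.2 mm (the shorter side).
I_min = 134×51.2³/12 = 1.499×10^6 mm⁴
I = 1.499×10^6 mm⁴ = 1.499×10^-6 m⁴
Effective length L_e = K·L = 0.5 × 5.09 = 2.545 m
P_cr = π²EI / L_e² = π² × 10.4×10⁹ × 1.499×10^-6 / 2.545² = 2.375×10^4 N

P_cr ≈ 23.8 kN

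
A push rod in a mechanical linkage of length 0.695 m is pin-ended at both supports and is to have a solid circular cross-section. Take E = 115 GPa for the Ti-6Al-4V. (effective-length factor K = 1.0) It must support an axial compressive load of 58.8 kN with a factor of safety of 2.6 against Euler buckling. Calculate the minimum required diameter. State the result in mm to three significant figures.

Required P_cr = n·P = 2.6 × 58.8 = 152.9 kN
L_e = K·L = 1 × 0.695 = 0.6950 m
Required I = P_cr·L_e²/(π²E) = 1.529×10^5 × 0.6950² / (π² × 1.15×10^11) = 6.506×10^-8 m⁴
I_req = 6.506×10^4 mm⁴
Solid circle: I = πd⁴/64  ⇒  d = (64I/π)^(1/4) = (64×6.506×10^4/π)^(1/4) = 33.9 mm

d ≈ 33.9 mm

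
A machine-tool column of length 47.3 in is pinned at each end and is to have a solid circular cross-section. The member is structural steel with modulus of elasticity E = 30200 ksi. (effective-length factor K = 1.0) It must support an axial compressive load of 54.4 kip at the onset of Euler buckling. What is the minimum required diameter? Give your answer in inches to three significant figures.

d ≈ 1.70 in

L_e = K·L = 1 × 47.3 = 47.30 in
Required I = P_cr·L_e²/(π²E) = 5.440×10^4 × 47.30² / (π² × 3.02×10^7) = 0.4083 in⁴
Solid circle: I = πd⁴/64  ⇒  d = (64I/π)^(1/4) = (64×0.4083/π)^(1/4) = 1.70 in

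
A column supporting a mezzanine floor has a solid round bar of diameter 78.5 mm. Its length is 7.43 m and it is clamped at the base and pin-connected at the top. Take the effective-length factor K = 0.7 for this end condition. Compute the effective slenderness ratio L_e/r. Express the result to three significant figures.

λ ≈ 265

I = πd⁴/64 = π×78.5⁴/64 = 1.864×10^6 mm⁴
A = 4.840×10^3 mm²;  r_min = √(I/A) = √(1.864×10^6/4.840×10^3) = 19.62 mm
L_e = K·L = 0.7 × 7.43 m = 5.201 m = 5201.0 mm
λ = L_e / r_min = 5201.0 / 19.62 = 265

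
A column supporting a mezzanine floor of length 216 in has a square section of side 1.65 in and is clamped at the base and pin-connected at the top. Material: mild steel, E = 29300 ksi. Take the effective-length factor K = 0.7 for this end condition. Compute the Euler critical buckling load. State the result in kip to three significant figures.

P_cr ≈ 7.81 kip

I = a⁴/12 = 1.65⁴/12 = 0.6177 in⁴
Effective length L_e = K·L = 0.7 × 216 = 151.2 in
P_cr = π²EI / L_e² = π² × 29300×10³ × 0.6177 / 151.2² = 7.813×10^3 lb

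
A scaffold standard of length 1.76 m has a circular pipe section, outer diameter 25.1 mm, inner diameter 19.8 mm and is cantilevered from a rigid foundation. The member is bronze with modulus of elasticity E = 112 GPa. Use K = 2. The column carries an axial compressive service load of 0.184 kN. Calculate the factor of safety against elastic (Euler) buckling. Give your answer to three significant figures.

n ≈ 5.79

d_o = 25.1 mm, d_i = 19.8 mm
I = π(d_o⁴ − d_i⁴)/64 = π(25.1⁴ − 19.80⁴)/64 = 1.194×10^4 mm⁴
I = 1.194×10^4 mm⁴ = 1.194×10^-8 m⁴
Effective length L_e = K·L = 2 × 1.76 = 3.520 m
P_cr = π²EI / L_e² = π² × 112×10⁹ × 1.194×10^-8 / 3.520² = 1.065×10^3 N
Factor of safety n = P_cr / P = 1.0651 / 0.184 = 5.79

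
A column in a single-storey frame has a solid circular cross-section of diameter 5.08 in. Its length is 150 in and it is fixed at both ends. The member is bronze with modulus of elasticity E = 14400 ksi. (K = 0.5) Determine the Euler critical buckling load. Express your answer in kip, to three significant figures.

P_cr ≈ 826 kip

I = πd⁴/64 = π×5.08⁴/64 = 32.69 in⁴
Effective length L_e = K·L = 0.5 × 150 = 75.00 in
P_cr = π²EI / L_e² = π² × 14400×10³ × 32.69 / 75.00² = 8.260×10^5 lb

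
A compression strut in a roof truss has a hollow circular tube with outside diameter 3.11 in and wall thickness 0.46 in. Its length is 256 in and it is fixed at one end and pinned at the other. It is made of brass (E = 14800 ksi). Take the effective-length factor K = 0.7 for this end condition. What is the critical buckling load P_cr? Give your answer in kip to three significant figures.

Inner diameter d_i = 3.11 − 2×0.46 = 2.190 in
I = π(d_o⁴ − d_i⁴)/64 = π(3.11⁴ − 2.190⁴)/64 = 3.463 in⁴
Effective length L_e = K·L = 0.7 × 256 = 179.2 in
P_cr = π²EI / L_e² = π² × 14800×10³ × 3.463 / 179.2² = 1.575×10^4 lb

P_cr ≈ 15.8 kip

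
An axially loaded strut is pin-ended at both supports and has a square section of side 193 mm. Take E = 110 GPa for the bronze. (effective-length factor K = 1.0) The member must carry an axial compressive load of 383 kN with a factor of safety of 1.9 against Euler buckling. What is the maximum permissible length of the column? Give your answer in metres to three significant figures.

I = a⁴/12 = 193⁴/12 = 1.156×10^8 mm⁴
I = 1.156×10^-4 m⁴
Required critical load P_cr = n·P = 1.9 × 383 = 727.7 kN = 7.277×10^5 N
From P_cr = π²EI/(K·L)²:  L = (1/K)·√(π²EI/P_cr) = (1/1)·√(π²×1.10×10^11×1.156×10^-4/7.277×10^5)
L = 13.1 m

L_max ≈ 13.1 m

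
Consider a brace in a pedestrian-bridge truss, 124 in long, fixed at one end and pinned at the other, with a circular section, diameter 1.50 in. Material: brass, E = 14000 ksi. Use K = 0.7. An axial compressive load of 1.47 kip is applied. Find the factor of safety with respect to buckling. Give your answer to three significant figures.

n ≈ 3.10

I = πd⁴/64 = π×1.50⁴/64 = 0.2485 in⁴
Effective length L_e = K·L = 0.7 × 124 = 86.80 in
P_cr = π²EI / L_e² = π² × 14000×10³ × 0.2485 / 86.80² = 4.557×10^3 lb
Factor of safety n = P_cr / P = 4.5575 / 1.47 = 3.10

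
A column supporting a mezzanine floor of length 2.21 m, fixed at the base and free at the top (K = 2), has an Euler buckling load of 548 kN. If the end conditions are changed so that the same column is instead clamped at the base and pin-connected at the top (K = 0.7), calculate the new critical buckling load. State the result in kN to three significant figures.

P_cr ≈ 4470 kN

P_cr ∝ 1/K², so P_cr,new = P_cr,old × (K_old/K_new)² = 548 × (2/0.7)²
= 548 × 8.163 = 4470 kN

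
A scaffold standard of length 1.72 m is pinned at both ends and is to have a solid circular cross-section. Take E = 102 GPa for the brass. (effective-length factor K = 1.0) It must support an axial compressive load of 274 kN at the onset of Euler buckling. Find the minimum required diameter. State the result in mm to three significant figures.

d ≈ 63.6 mm

L_e = K·L = 1 × 1.72 = 1.720 m
Required I = P_cr·L_e²/(π²E) = 2.740×10^5 × 1.720² / (π² × 1.02×10^11) = 8.052×10^-7 m⁴
I_req = 8.052×10^5 mm⁴
Solid circle: I = πd⁴/64  ⇒  d = (64I/π)^(1/4) = (64×8.052×10^5/π)^(1/4) = 63.6 mm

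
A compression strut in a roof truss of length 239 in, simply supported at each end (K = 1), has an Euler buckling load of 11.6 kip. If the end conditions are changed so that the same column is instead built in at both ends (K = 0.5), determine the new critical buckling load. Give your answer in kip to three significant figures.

P_cr ∝ 1/K², so P_cr,new = P_cr,old × (K_old/K_new)² = 11.6 × (1/0.5)²
= 11.6 × 4.000 = 46.4 kip

P_cr ≈ 46.4 kip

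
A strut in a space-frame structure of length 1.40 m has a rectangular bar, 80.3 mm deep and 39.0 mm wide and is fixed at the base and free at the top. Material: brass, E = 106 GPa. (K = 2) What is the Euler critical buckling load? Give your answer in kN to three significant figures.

P_cr ≈ 53.0 kN

Buckling occurs about the weak axis: I_min = h·b³/12 with b = 39.0 mm (the shorter side).
I_min = 80.3×39.0³/12 = 3.969×10^5 mm⁴
I = 3.969×10^5 mm⁴ = 3.969×10^-7 m⁴
Effective length L_e = K·L = 2 × 1.40 = 2.800 m
P_cr = π²EI / L_e² = π² × 106×10⁹ × 3.969×10^-7 / 2.800² = 5.297×10^4 N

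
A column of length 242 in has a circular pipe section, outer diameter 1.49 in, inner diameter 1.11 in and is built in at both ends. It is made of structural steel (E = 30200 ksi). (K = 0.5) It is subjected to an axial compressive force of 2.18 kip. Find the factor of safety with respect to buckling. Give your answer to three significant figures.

d_o = 1.49 in, d_i = 1.11 in
I = π(d_o⁴ − d_i⁴)/64 = π(1.49⁴ − 1.110⁴)/64 = 0.1674 in⁴
Effective length L_e = K·L = 0.5 × 242 = 121.0 in
P_cr = π²EI / L_e² = π² × 30200×10³ × 0.1674 / 121.0² = 3.408×10^3 lb
Factor of safety n = P_cr / P = 3.4085 / 2.18 = 1.56

n ≈ 1.56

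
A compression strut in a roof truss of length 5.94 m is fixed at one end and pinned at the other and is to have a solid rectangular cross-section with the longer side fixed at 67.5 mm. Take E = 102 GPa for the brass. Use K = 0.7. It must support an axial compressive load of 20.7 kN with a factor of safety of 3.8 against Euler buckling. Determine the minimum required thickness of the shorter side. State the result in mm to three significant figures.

Required P_cr = n·P = 3.8 × 20.7 = 78.66 kN
L_e = K·L = 0.7 × 5.94 = 4.158 m
Required I = P_cr·L_e²/(π²E) = 7.866×10^4 × 4.158² / (π² × 1.02×10^11) = 1.351×10^-6 m⁴
I_req = 1.351×10^6 mm⁴
Rectangle, weak axis: I_min = h·b³/12 with h = 67.5 mm fixed  ⇒  b = (12I/h)^(1/3) = 62.2 mm

b ≈ 62.2 mm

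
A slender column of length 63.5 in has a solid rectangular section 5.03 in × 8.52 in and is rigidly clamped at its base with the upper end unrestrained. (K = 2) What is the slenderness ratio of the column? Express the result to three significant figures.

Buckling occurs about the weak axis: I_min = h·b³/12 with b = 5.03 in (the shorter side).
I_min = 8.52×5.03³/12 = 90.36 in⁴
A = 42.86 in²;  r_min = √(I/A) = √(90.36/42.86) = 1.452 in
L_e = K·L = 2 × 63.5 = 127.0 in
λ = L_e / r_min = 127.00 / 1.452 = 87.5

λ ≈ 87.5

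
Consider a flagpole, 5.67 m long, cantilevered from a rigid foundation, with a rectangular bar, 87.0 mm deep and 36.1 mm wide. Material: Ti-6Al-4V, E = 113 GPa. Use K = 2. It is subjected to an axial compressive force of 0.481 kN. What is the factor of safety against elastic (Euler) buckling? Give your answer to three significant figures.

Buckling occurs about the weak axis: I_min = h·b³/12 with b = 36.1 mm (the shorter side).
I_min = 87.0×36.1³/12 = 3.411×10^5 mm⁴
I = 3.411×10^5 mm⁴ = 3.411×10^-7 m⁴
Effective length L_e = K·L = 2 × 5.67 = 11.34 m
P_cr = π²EI / L_e² = π² × 113×10⁹ × 3.411×10^-7 / 11.34² = 2.958×10^3 N
Factor of safety n = P_cr / P = 2.9581 / 0.481 = 6.15

n ≈ 6.15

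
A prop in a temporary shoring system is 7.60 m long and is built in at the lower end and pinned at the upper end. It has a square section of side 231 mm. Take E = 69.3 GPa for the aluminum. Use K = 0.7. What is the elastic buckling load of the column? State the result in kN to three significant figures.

I = a⁴/12 = 231⁴/12 = 2.373×10^8 mm⁴
I = 2.373×10^8 mm⁴ = 2.373×10^-4 m⁴
Effective length L_e = K·L = 0.7 × 7.60 = 5.320 m
P_cr = π²EI / L_e² = π² × 69.3×10⁹ × 2.373×10^-4 / 5.320² = 5.734×10^6 N

P_cr ≈ 5730 kN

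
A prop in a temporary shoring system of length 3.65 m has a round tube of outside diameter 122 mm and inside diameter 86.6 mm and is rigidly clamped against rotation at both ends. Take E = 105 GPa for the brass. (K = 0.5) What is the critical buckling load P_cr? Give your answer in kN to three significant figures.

d_o = 122 mm, d_i = 86.6 mm
I = π(d_o⁴ − d_i⁴)/64 = π(122⁴ − 86.60⁴)/64 = 8.114×10^6 mm⁴
I = 8.114×10^6 mm⁴ = 8.114×10^-6 m⁴
Effective length L_e = K·L = 0.5 × 3.65 = 1.825 m
P_cr = π²EI / L_e² = π² × 105×10⁹ × 8.114×10^-6 / 1.825² = 2.525×10^6 N

P_cr ≈ 2520 kN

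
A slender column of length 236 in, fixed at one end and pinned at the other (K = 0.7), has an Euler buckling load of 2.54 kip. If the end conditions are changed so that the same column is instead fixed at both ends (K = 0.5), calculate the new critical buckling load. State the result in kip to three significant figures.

P_cr ≈ 4.98 kip

P_cr ∝ 1/K², so P_cr,new = P_cr,old × (K_old/K_new)² = 2.54 × (0.7/0.5)²
= 2.54 × 1.960 = 4.98 kip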